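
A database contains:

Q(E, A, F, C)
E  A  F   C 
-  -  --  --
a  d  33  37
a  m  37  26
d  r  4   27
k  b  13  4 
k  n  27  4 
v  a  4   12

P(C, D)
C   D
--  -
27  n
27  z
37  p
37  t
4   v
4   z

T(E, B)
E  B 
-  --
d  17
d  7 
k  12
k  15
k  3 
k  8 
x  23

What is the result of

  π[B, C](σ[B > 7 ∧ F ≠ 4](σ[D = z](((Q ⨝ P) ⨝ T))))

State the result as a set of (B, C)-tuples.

Q ⋈ P (natural join on C): {(a, d, 33, 37, p), (a, d, 33, 37, t), (d, r, 4, 27, n), (d, r, 4, 27, z), (k, b, 13, 4, v), (k, b, 13, 4, z), (k, n, 27, 4, v), (k, n, 27, 4, z)}
(Q ⨝ P) ⋈ T (natural join on E): {(d, r, 4, 27, n, 17), (d, r, 4, 27, n, 7), (d, r, 4, 27, z, 17), (d, r, 4, 27, z, 7), (k, b, 13, 4, v, 12), (k, b, 13, 4, v, 15), (k, b, 13, 4, v, 3), (k, b, 13, 4, v, 8), (k, b, 13, 4, z, 12), (k, b, 13, 4, z, 15), (k, b, 13, 4, z, 3), (k, b, 13, 4, z, 8), (k, n, 27, 4, v, 12), (k, n, 27, 4, v, 15), (k, n, 27, 4, v, 3), (k, n, 27, 4, v, 8), (k, n, 27, 4, z, 12), (k, n, 27, 4, z, 15), (k, n, 27, 4, z, 3), (k, n, 27, 4, z, 8)}
Filtering on D = z leaves {(d, r, 4, 27, z, 17), (d, r, 4, 27, z, 7), (k, b, 13, 4, z, 12), (k, b, 13, 4, z, 15), (k, b, 13, 4, z, 3), (k, b, 13, 4, z, 8), (k, n, 27, 4, z, 12), (k, n, 27, 4, z, 15), (k, n, 27, 4, z, 3), (k, n, 27, 4, z, 8)}.
Filtering on B > 7 ∧ F ≠ 4 leaves {(k, b, 13, 4, z, 12), (k, b, 13, 4, z, 15), (k, b, 13, 4, z, 8), (k, n, 27, 4, z, 12), (k, n, 27, 4, z, 15), (k, n, 27, 4, z, 8)}.
Projecting to B, C (3 duplicate(s) eliminated): {(12, 4), (15, 4), (8, 4)}

{(12, 4), (15, 4), (8, 4)}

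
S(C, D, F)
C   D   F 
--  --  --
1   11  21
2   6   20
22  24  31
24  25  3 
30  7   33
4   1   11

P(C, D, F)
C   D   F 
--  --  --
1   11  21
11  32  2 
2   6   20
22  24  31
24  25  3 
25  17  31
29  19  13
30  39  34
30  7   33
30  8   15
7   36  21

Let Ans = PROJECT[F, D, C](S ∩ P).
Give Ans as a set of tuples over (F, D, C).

{(20, 6, 2), (21, 11, 1), (3, 25, 24), (31, 24, 22), (33, 7, 30)}

Set intersection of the two operands is {(1, 11, 21), (2, 6, 20), (22, 24, 31), (24, 25, 3), (30, 7, 33)}.
π_{F, D, C} gives {(20, 6, 2), (21, 11, 1), (3, 25, 24), (31, 24, 22), (33, 7, 30)}.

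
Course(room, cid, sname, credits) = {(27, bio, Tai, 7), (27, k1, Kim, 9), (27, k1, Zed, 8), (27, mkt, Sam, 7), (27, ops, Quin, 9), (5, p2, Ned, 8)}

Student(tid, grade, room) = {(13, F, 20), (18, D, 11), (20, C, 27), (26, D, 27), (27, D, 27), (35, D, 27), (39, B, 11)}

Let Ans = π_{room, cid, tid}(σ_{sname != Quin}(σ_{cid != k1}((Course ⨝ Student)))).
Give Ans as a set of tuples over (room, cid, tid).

Course ⋈ Student (natural join on room): {(27, bio, Tai, 7, 20, C), (27, bio, Tai, 7, 26, D), (27, bio, Tai, 7, 27, D), (27, bio, Tai, 7, 35, D), (27, k1, Kim, 9, 20, C), (27, k1, Kim, 9, 26, D), (27, k1, Kim, 9, 27, D), (27, k1, Kim, 9, 35, D), (27, k1, Zed, 8, 20, C), (27, k1, Zed, 8, 26, D), (27, k1, Zed, 8, 27, D), (27, k1, Zed, 8, 35, D), (27, mkt, Sam, 7, 20, C), (27, mkt, Sam, 7, 26, D), (27, mkt, Sam, 7, 27, D), (27, mkt, Sam, 7, 35, D), (27, ops, Quin, 9, 20, C), (27, ops, Quin, 9, 26, D), (27, ops, Quin, 9, 27, D), (27, ops, Quin, 9, 35, D)}
σ[cid != k1]: keep tuples satisfying cid != k1 → {(27, bio, Tai, 7, 20, C), (27, bio, Tai, 7, 26, D), (27, bio, Tai, 7, 27, D), (27, bio, Tai, 7, 35, D), (27, mkt, Sam, 7, 20, C), (27, mkt, Sam, 7, 26, D), (27, mkt, Sam, 7, 27, D), (27, mkt, Sam, 7, 35, D), (27, ops, Quin, 9, 20, C), (27, ops, Quin, 9, 26, D), (27, ops, Quin, 9, 27, D), (27, ops, Quin, 9, 35, D)}
σ[sname != Quin]: keep tuples satisfying sname != Quin → {(27, bio, Tai, 7, 20, C), (27, bio, Tai, 7, 26, D), (27, bio, Tai, 7, 27, D), (27, bio, Tai, 7, 35, D), (27, mkt, Sam, 7, 20, C), (27, mkt, Sam, 7, 26, D), (27, mkt, Sam, 7, 27, D), (27, mkt, Sam, 7, 35, D)}
π[room, cid, tid]: project onto (room, cid, tid) → {(27, bio, 20), (27, bio, 26), (27, bio, 27), (27, bio, 35), (27, mkt, 20), (27, mkt, 26), (27, mkt, 27), (27, mkt, 35)}

{(27, bio, 20), (27, bio, 26), (27, bio, 27), (27, bio, 35), (27, mkt, 20), (27, mkt, 26), (27, mkt, 27), (27, mkt, 35)}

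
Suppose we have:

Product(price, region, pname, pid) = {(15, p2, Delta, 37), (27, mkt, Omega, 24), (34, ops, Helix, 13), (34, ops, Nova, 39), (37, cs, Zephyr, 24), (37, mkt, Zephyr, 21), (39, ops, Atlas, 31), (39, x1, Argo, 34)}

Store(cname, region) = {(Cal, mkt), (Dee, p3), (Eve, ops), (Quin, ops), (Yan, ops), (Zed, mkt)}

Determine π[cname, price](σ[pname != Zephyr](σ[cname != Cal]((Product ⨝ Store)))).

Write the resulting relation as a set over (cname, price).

Product ⋈ Store (natural join on region): {(27, mkt, Omega, 24, Cal), (27, mkt, Omega, 24, Zed), (34, ops, Helix, 13, Eve), (34, ops, Helix, 13, Quin), (34, ops, Helix, 13, Yan), (34, ops, Nova, 39, Eve), (34, ops, Nova, 39, Quin), (34, ops, Nova, 39, Yan), (37, mkt, Zephyr, 21, Cal), (37, mkt, Zephyr, 21, Zed), (39, ops, Atlas, 31, Eve), (39, ops, Atlas, 31, Quin), (39, ops, Atlas, 31, Yan)}
σ[cname != Cal]: keep tuples satisfying cname != Cal → {(27, mkt, Omega, 24, Zed), (34, ops, Helix, 13, Eve), (34, ops, Helix, 13, Quin), (34, ops, Helix, 13, Yan), (34, ops, Nova, 39, Eve), (34, ops, Nova, 39, Quin), (34, ops, Nova, 39, Yan), (37, mkt, Zephyr, 21, Zed), (39, ops, Atlas, 31, Eve), (39, ops, Atlas, 31, Quin), (39, ops, Atlas, 31, Yan)}
σ[pname != Zephyr]: keep tuples satisfying pname != Zephyr → {(27, mkt, Omega, 24, Zed), (34, ops, Helix, 13, Eve), (34, ops, Helix, 13, Quin), (34, ops, Helix, 13, Yan), (34, ops, Nova, 39, Eve), (34, ops, Nova, 39, Quin), (34, ops, Nova, 39, Yan), (39, ops, Atlas, 31, Eve), (39, ops, Atlas, 31, Quin), (39, ops, Atlas, 31, Yan)}
π_{cname, price} gives {(Eve, 34), (Eve, 39), (Quin, 34), (Quin, 39), (Yan, 34), (Yan, 39), (Zed, 27)} (3 duplicate(s) eliminated).

{(Eve, 34), (Eve, 39), (Quin, 34), (Quin, 39), (Yan, 34), (Yan, 39), (Zed, 27)}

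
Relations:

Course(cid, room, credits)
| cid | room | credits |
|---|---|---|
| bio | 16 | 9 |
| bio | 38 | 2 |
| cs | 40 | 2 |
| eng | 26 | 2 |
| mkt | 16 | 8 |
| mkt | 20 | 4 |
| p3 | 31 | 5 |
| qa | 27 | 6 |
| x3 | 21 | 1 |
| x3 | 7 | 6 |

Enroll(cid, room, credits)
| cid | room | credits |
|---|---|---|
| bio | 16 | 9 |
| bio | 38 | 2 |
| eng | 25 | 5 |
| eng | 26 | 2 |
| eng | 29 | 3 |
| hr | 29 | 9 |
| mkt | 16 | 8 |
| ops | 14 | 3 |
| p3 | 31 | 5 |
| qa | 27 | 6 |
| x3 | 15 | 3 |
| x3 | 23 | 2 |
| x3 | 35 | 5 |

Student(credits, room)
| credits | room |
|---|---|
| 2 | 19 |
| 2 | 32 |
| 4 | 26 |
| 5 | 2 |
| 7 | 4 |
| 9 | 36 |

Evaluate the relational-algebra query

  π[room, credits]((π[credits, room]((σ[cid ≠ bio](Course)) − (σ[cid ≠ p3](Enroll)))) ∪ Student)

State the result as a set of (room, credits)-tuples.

Selection cid ≠ bio: {(cs, 40, 2), (eng, 26, 2), (mkt, 16, 8), (mkt, 20, 4), (p3, 31, 5), (qa, 27, 6), (x3, 21, 1), (x3, 7, 6)}
Selection cid ≠ p3: {(bio, 16, 9), (bio, 38, 2), (eng, 25, 5), (eng, 26, 2), (eng, 29, 3), (hr, 29, 9), (mkt, 16, 8), (ops, 14, 3), (qa, 27, 6), (x3, 15, 3), (x3, 23, 2), (x3, 35, 5)}
Taking the difference: {(cs, 40, 2), (mkt, 20, 4), (p3, 31, 5), (x3, 21, 1), (x3, 7, 6)}
π_{credits, room} gives {(1, 21), (2, 40), (4, 20), (5, 31), (6, 7)}.
Taking the union: {(1, 21), (2, 19), (2, 32), (2, 40), (4, 20), (4, 26), (5, 2), (5, 31), (6, 7), (7, 4), (9, 36)}
π_{room, credits} gives {(19, 2), (2, 5), (20, 4), (21, 1), (26, 4), (31, 5), (32, 2), (36, 9), (4, 7), (40, 2), (7, 6)}.

{(19, 2), (2, 5), (20, 4), (21, 1), (26, 4), (31, 5), (32, 2), (36, 9), (4, 7), (40, 2), (7, 6)}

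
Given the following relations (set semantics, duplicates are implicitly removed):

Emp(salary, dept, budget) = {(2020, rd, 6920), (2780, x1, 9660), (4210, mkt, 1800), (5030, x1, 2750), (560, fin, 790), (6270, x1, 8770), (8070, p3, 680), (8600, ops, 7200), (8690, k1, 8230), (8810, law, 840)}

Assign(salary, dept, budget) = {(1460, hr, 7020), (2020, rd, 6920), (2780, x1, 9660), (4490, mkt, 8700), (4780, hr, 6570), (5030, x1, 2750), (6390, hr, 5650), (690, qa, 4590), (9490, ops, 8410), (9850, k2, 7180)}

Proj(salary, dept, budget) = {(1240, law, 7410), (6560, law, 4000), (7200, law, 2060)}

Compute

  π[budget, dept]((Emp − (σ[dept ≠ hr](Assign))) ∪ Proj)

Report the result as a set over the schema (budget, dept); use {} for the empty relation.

{(1800, mkt), (2060, law), (4000, law), (680, p3), (7200, ops), (7410, law), (790, fin), (8230, k1), (840, law), (8770, x1)}

σ[dept ≠ hr]: keep tuples satisfying dept ≠ hr → {(2020, rd, 6920), (2780, x1, 9660), (4490, mkt, 8700), (5030, x1, 2750), (690, qa, 4590), (9490, ops, 8410), (9850, k2, 7180)}
Set difference of the two operands is {(4210, mkt, 1800), (560, fin, 790), (6270, x1, 8770), (8070, p3, 680), (8600, ops, 7200), (8690, k1, 8230), (8810, law, 840)}.
Set union of the two operands is {(1240, law, 7410), (4210, mkt, 1800), (560, fin, 790), (6270, x1, 8770), (6560, law, 4000), (7200, law, 2060), (8070, p3, 680), (8600, ops, 7200), (8690, k1, 8230), (8810, law, 840)}.
π_{budget, dept} gives {(1800, mkt), (2060, law), (4000, law), (680, p3), (7200, ops), (7410, law), (790, fin), (8230, k1), (840, law), (8770, x1)}.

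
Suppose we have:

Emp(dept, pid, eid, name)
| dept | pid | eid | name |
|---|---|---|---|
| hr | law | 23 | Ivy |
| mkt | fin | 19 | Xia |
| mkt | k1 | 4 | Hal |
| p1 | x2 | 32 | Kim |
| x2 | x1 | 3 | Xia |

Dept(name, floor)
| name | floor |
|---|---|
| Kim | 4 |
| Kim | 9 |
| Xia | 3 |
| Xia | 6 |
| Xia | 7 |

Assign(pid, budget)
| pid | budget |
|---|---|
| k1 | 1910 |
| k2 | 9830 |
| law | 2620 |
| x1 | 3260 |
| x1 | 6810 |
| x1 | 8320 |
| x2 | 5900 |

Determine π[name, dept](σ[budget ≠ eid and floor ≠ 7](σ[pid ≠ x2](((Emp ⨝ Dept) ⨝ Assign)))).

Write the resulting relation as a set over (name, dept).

{(Xia, x2)}

Natural join on name: {(mkt, fin, 19, Xia, 3), (mkt, fin, 19, Xia, 6), (mkt, fin, 19, Xia, 7), (p1, x2, 32, Kim, 4), (p1, x2, 32, Kim, 9), (x2, x1, 3, Xia, 3), (x2, x1, 3, Xia, 6), (x2, x1, 3, Xia, 7)}
Natural join on pid: {(p1, x2, 32, Kim, 4, 5900), (p1, x2, 32, Kim, 9, 5900), (x2, x1, 3, Xia, 3, 3260), (x2, x1, 3, Xia, 3, 6810), (x2, x1, 3, Xia, 3, 8320), (x2, x1, 3, Xia, 6, 3260), (x2, x1, 3, Xia, 6, 6810), (x2, x1, 3, Xia, 6, 8320), (x2, x1, 3, Xia, 7, 3260), (x2, x1, 3, Xia, 7, 6810), (x2, x1, 3, Xia, 7, 8320)}
σ[pid ≠ x2]: keep tuples satisfying pid ≠ x2 → {(x2, x1, 3, Xia, 3, 3260), (x2, x1, 3, Xia, 3, 6810), (x2, x1, 3, Xia, 3, 8320), (x2, x1, 3, Xia, 6, 3260), (x2, x1, 3, Xia, 6, 6810), (x2, x1, 3, Xia, 6, 8320), (x2, x1, 3, Xia, 7, 3260), (x2, x1, 3, Xia, 7, 6810), (x2, x1, 3, Xia, 7, 8320)}
σ[budget ≠ eid and floor ≠ 7]: keep tuples satisfying budget ≠ eid and floor ≠ 7 → {(x2, x1, 3, Xia, 3, 3260), (x2, x1, 3, Xia, 3, 6810), (x2, x1, 3, Xia, 3, 8320), (x2, x1, 3, Xia, 6, 3260), (x2, x1, 3, Xia, 6, 6810), (x2, x1, 3, Xia, 6, 8320)}
Projecting to name, dept (5 duplicate(s) eliminated): {(Xia, x2)}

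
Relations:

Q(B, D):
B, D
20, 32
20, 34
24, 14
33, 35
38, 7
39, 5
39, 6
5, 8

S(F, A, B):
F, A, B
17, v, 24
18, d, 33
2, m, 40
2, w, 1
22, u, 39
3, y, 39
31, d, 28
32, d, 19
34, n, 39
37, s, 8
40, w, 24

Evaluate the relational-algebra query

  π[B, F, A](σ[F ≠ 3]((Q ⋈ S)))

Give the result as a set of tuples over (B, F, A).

{(24, 17, v), (24, 40, w), (33, 18, d), (39, 22, u), (39, 34, n)}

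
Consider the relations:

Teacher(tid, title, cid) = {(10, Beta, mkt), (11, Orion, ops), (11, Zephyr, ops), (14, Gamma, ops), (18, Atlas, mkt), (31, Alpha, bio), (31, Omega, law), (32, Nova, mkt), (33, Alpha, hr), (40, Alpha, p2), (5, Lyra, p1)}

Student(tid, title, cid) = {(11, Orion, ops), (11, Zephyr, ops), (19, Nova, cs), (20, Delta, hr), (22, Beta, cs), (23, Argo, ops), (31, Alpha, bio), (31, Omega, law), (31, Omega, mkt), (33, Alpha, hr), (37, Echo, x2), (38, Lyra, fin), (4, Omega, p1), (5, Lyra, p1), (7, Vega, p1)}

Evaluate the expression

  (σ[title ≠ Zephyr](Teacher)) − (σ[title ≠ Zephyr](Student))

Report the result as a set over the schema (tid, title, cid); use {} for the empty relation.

{(10, Beta, mkt), (14, Gamma, ops), (18, Atlas, mkt), (32, Nova, mkt), (40, Alpha, p2)}

σ[title ≠ Zephyr]: keep tuples satisfying title ≠ Zephyr → {(10, Beta, mkt), (11, Orion, ops), (14, Gamma, ops), (18, Atlas, mkt), (31, Alpha, bio), (31, Omega, law), (32, Nova, mkt), (33, Alpha, hr), (40, Alpha, p2), (5, Lyra, p1)}
σ[title ≠ Zephyr]: keep tuples satisfying title ≠ Zephyr → {(11, Orion, ops), (19, Nova, cs), (20, Delta, hr), (22, Beta, cs), (23, Argo, ops), (31, Alpha, bio), (31, Omega, law), (31, Omega, mkt), (33, Alpha, hr), (37, Echo, x2), (38, Lyra, fin), (4, Omega, p1), (5, Lyra, p1), (7, Vega, p1)}
Taking the difference: {(10, Beta, mkt), (14, Gamma, ops), (18, Atlas, mkt), (32, Nova, mkt), (40, Alpha, p2)}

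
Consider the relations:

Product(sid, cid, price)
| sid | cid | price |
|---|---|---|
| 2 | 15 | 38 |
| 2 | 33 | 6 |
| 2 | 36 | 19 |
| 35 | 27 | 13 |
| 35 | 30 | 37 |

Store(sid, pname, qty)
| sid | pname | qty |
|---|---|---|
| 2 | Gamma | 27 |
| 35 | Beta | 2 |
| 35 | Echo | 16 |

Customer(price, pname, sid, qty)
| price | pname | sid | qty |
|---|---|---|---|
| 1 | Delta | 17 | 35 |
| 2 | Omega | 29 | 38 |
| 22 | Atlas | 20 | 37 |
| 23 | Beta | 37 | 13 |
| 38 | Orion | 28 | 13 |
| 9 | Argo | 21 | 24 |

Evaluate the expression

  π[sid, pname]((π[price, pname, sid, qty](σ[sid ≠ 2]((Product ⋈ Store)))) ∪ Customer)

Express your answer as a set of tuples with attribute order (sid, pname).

{(17, Delta), (20, Atlas), (21, Argo), (28, Orion), (29, Omega), (35, Beta), (35, Echo), (37, Beta)}

Product ⋈ Store (natural join on sid): {(2, 15, 38, Gamma, 27), (2, 33, 6, Gamma, 27), (2, 36, 19, Gamma, 27), (35, 27, 13, Beta, 2), (35, 27, 13, Echo, 16), (35, 30, 37, Beta, 2), (35, 30, 37, Echo, 16)}
Selection sid ≠ 2: {(35, 27, 13, Beta, 2), (35, 27, 13, Echo, 16), (35, 30, 37, Beta, 2), (35, 30, 37, Echo, 16)}
Keep only column(s) price, pname, sid, qty: {(13, Beta, 35, 2), (13, Echo, 35, 16), (37, Beta, 35, 2), (37, Echo, 35, 16)}
Set union of the two operands is {(1, Delta, 17, 35), (13, Beta, 35, 2), (13, Echo, 35, 16), (2, Omega, 29, 38), (22, Atlas, 20, 37), (23, Beta, 37, 13), (37, Beta, 35, 2), (37, Echo, 35, 16), (38, Orion, 28, 13), (9, Argo, 21, 24)}.
Keep only column(s) sid, pname (2 duplicate(s) eliminated): {(17, Delta), (20, Atlas), (21, Argo), (28, Orion), (29, Omega), (35, Beta), (35, Echo), (37, Beta)}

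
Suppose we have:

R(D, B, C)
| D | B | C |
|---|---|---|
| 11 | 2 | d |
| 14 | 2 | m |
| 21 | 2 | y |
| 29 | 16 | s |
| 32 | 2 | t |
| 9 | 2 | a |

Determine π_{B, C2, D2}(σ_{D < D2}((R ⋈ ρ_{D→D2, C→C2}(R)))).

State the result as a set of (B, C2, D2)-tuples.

ρ[D→D2, C→C2]: schema becomes (D2, B, C2); tuples unchanged.
R ⋈ ρ_{D→D2, C→C2}(R) (natural join on B): {(11, 2, d, 11, d), (11, 2, d, 14, m), (11, 2, d, 21, y), (11, 2, d, 32, t), (11, 2, d, 9, a), (14, 2, m, 11, d), (14, 2, m, 14, m), (14, 2, m, 21, y), (14, 2, m, 32, t), (14, 2, m, 9, a), (21, 2, y, 11, d), (21, 2, y, 14, m), (21, 2, y, 21, y), (21, 2, y, 32, t), (21, 2, y, 9, a), (29, 16, s, 29, s), (32, 2, t, 11, d), (32, 2, t, 14, m), (32, 2, t, 21, y), (32, 2, t, 32, t), (32, 2, t, 9, a), (9, 2, a, 11, d), (9, 2, a, 14, m), (9, 2, a, 21, y), (9, 2, a, 32, t), (9, 2, a, 9, a)}
Filtering on D < D2 leaves {(11, 2, d, 14, m), (11, 2, d, 21, y), (11, 2, d, 32, t), (14, 2, m, 21, y), (14, 2, m, 32, t), (21, 2, y, 32, t), (9, 2, a, 11, d), (9, 2, a, 14, m), (9, 2, a, 21, y), (9, 2, a, 32, t)}.
Keep only column(s) B, C2, D2 (6 duplicate(s) eliminated): {(2, d, 11), (2, m, 14), (2, t, 32), (2, y, 21)}

{(2, d, 11), (2, m, 14), (2, t, 32), (2, y, 21)}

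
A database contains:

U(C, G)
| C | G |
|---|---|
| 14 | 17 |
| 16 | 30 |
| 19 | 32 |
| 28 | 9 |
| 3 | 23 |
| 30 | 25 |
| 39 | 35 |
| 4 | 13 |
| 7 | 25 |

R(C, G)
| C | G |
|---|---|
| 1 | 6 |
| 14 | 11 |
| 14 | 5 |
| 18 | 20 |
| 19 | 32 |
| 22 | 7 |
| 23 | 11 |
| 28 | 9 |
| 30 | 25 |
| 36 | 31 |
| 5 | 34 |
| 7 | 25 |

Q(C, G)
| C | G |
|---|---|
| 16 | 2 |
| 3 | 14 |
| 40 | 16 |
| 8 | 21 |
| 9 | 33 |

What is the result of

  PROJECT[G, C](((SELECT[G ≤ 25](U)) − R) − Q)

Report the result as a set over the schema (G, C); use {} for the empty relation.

{(13, 4), (17, 14), (23, 3)}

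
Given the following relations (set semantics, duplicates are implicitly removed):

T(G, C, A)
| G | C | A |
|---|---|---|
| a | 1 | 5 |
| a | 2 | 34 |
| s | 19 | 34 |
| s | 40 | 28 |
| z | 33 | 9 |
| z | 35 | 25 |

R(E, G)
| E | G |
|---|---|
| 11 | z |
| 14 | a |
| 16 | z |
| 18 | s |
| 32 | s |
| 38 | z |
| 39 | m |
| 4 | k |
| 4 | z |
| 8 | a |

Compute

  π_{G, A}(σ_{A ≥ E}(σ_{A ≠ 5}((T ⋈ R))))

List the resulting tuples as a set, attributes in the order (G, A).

Joining T and R on G yields {(a, 1, 5, 14), (a, 1, 5, 8), (a, 2, 34, 14), (a, 2, 34, 8), (s, 19, 34, 18), (s, 19, 34, 32), (s, 40, 28, 18), (s, 40, 28, 32), (z, 33, 9, 11), (z, 33, 9, 16), (z, 33, 9, 38), (z, 33, 9, 4), (z, 35, 25, 11), (z, 35, 25, 16), (z, 35, 25, 38), (z, 35, 25, 4)}.
Apply σ_{A ≠ 5}; surviving tuples: {(a, 2, 34, 14), (a, 2, 34, 8), (s, 19, 34, 18), (s, 19, 34, 32), (s, 40, 28, 18), (s, 40, 28, 32), (z, 33, 9, 11), (z, 33, 9, 16), (z, 33, 9, 38), (z, 33, 9, 4), (z, 35, 25, 11), (z, 35, 25, 16), (z, 35, 25, 38), (z, 35, 25, 4)}
Apply σ_{A ≥ E}; surviving tuples: {(a, 2, 34, 14), (a, 2, 34, 8), (s, 19, 34, 18), (s, 19, 34, 32), (s, 40, 28, 18), (z, 33, 9, 4), (z, 35, 25, 11), (z, 35, 25, 16), (z, 35, 25, 4)}
Keep only column(s) G, A (4 duplicate(s) eliminated): {(a, 34), (s, 28), (s, 34), (z, 25), (z, 9)}

{(a, 34), (s, 28), (s, 34), (z, 25), (z, 9)}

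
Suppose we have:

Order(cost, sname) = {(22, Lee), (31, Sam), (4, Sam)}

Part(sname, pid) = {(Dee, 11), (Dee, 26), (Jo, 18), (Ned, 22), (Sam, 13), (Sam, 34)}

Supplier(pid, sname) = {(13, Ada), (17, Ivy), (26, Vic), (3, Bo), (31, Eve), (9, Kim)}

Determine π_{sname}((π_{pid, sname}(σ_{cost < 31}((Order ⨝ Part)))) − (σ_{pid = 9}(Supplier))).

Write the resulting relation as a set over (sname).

Joining Order and Part on sname yields {(31, Sam, 13), (31, Sam, 34), (4, Sam, 13), (4, Sam, 34)}.
Filtering on cost < 31 leaves {(4, Sam, 13), (4, Sam, 34)}.
π[pid, sname]: project onto (pid, sname) → {(13, Sam), (34, Sam)}
Filtering on pid = 9 leaves {(9, Kim)}.
Difference: {(13, Sam), (34, Sam)} with {(9, Kim)} → {(13, Sam), (34, Sam)}
π[sname]: project onto (sname) (1 duplicate(s) eliminated) → {Sam}

{Sam}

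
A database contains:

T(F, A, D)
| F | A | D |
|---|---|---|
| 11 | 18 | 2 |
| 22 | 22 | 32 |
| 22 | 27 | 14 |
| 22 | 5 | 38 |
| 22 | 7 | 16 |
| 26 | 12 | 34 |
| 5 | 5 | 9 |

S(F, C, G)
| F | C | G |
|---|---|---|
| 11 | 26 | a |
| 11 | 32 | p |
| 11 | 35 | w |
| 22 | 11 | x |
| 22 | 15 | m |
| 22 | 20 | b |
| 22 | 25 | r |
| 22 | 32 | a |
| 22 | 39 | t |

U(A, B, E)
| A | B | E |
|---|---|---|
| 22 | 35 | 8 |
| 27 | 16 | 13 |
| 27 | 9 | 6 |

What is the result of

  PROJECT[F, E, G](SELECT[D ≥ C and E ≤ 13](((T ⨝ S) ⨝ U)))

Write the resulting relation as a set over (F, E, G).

{(22, 13, x), (22, 6, x), (22, 8, a), (22, 8, b), (22, 8, m), (22, 8, r), (22, 8, x)}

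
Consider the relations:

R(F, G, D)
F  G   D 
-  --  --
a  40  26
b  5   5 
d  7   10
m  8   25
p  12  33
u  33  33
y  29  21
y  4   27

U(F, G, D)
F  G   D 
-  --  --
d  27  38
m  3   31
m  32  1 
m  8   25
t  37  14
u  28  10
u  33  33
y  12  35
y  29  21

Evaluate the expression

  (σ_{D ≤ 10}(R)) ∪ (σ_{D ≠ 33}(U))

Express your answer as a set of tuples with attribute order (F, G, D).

{(b, 5, 5), (d, 27, 38), (d, 7, 10), (m, 3, 31), (m, 32, 1), (m, 8, 25), (t, 37, 14), (u, 28, 10), (y, 12, 35), (y, 29, 21)}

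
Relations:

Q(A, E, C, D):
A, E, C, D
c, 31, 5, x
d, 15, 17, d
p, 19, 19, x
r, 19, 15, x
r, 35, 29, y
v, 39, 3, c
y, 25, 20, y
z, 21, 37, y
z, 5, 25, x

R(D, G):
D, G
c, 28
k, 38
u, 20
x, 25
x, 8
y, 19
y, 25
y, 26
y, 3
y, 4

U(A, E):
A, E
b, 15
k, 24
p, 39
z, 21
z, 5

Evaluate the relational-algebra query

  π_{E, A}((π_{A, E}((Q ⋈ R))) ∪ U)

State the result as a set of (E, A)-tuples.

Q ⋈ R (natural join on D): {(c, 31, 5, x, 25), (c, 31, 5, x, 8), (p, 19, 19, x, 25), (p, 19, 19, x, 8), (r, 19, 15, x, 25), (r, 19, 15, x, 8), (r, 35, 29, y, 19), (r, 35, 29, y, 25), (r, 35, 29, y, 26), (r, 35, 29, y, 3), (r, 35, 29, y, 4), (v, 39, 3, c, 28), (y, 25, 20, y, 19), (y, 25, 20, y, 25), (y, 25, 20, y, 26), (y, 25, 20, y, 3), (y, 25, 20, y, 4), (z, 21, 37, y, 19), (z, 21, 37, y, 25), (z, 21, 37, y, 26), (z, 21, 37, y, 3), (z, 21, 37, y, 4), (z, 5, 25, x, 25), (z, 5, 25, x, 8)}
Keep only column(s) A, E (16 duplicate(s) eliminated): {(c, 31), (p, 19), (r, 19), (r, 35), (v, 39), (y, 25), (z, 21), (z, 5)}
Taking the union: {(b, 15), (c, 31), (k, 24), (p, 19), (p, 39), (r, 19), (r, 35), (v, 39), (y, 25), (z, 21), (z, 5)}
Keep only column(s) E, A: {(15, b), (19, p), (19, r), (21, z), (24, k), (25, y), (31, c), (35, r), (39, p), (39, v), (5, z)}

{(15, b), (19, p), (19, r), (21, z), (24, k), (25, y), (31, c), (35, r), (39, p), (39, v), (5, z)}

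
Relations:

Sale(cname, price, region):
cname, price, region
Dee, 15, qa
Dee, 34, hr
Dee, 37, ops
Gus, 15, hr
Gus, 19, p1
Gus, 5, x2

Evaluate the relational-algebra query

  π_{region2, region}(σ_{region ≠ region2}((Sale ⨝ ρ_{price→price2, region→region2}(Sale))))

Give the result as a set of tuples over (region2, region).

ρ[price→price2, region→region2]: schema becomes (cname, price2, region2); tuples unchanged.
Sale ⋈ ρ_{price→price2, region→region2}(Sale) (natural join on cname): {(Dee, 15, qa, 15, qa), (Dee, 15, qa, 34, hr), (Dee, 15, qa, 37, ops), (Dee, 34, hr, 15, qa), (Dee, 34, hr, 34, hr), (Dee, 34, hr, 37, ops), (Dee, 37, ops, 15, qa), (Dee, 37, ops, 34, hr), (Dee, 37, ops, 37, ops), (Gus, 15, hr, 15, hr), (Gus, 15, hr, 19, p1), (Gus, 15, hr, 5, x2), (Gus, 19, p1, 15, hr), (Gus, 19, p1, 19, p1), (Gus, 19, p1, 5, x2), (Gus, 5, x2, 15, hr), (Gus, 5, x2, 19, p1), (Gus, 5, x2, 5, x2)}
Selection region ≠ region2: {(Dee, 15, qa, 34, hr), (Dee, 15, qa, 37, ops), (Dee, 34, hr, 15, qa), (Dee, 34, hr, 37, ops), (Dee, 37, ops, 15, qa), (Dee, 37, ops, 34, hr), (Gus, 15, hr, 19, p1), (Gus, 15, hr, 5, x2), (Gus, 19, p1, 15, hr), (Gus, 19, p1, 5, x2), (Gus, 5, x2, 15, hr), (Gus, 5, x2, 19, p1)}
π[region2, region]: project onto (region2, region) → {(hr, ops), (hr, p1), (hr, qa), (hr, x2), (ops, hr), (ops, qa), (p1, hr), (p1, x2), (qa, hr), (qa, ops), (x2, hr), (x2, p1)}

{(hr, ops), (hr, p1), (hr, qa), (hr, x2), (ops, hr), (ops, qa), (p1, hr), (p1, x2), (qa, hr), (qa, ops), (x2, hr), (x2, p1)}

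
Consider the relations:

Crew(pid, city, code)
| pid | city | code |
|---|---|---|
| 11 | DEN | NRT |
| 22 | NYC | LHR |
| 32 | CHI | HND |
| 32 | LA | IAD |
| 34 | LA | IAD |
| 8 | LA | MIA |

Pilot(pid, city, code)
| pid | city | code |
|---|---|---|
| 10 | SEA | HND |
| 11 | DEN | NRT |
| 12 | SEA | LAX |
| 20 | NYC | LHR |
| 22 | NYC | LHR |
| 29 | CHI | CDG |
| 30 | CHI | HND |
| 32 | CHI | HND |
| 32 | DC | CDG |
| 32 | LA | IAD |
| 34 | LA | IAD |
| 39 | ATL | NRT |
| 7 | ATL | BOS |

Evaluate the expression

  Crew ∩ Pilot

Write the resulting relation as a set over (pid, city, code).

{(11, DEN, NRT), (22, NYC, LHR), (32, CHI, HND), (32, LA, IAD), (34, LA, IAD)}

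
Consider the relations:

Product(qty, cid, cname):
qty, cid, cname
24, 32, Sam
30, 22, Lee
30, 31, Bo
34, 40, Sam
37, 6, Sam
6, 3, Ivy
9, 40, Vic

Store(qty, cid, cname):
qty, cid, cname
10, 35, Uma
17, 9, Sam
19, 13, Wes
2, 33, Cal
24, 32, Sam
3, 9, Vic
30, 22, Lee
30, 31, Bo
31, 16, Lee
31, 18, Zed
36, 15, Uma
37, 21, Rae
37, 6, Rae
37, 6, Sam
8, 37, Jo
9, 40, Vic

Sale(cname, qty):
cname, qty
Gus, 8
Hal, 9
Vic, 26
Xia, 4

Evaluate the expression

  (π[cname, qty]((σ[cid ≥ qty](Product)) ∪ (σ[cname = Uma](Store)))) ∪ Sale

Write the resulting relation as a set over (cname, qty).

{(Bo, 30), (Gus, 8), (Hal, 9), (Sam, 24), (Sam, 34), (Uma, 10), (Uma, 36), (Vic, 26), (Vic, 9), (Xia, 4)}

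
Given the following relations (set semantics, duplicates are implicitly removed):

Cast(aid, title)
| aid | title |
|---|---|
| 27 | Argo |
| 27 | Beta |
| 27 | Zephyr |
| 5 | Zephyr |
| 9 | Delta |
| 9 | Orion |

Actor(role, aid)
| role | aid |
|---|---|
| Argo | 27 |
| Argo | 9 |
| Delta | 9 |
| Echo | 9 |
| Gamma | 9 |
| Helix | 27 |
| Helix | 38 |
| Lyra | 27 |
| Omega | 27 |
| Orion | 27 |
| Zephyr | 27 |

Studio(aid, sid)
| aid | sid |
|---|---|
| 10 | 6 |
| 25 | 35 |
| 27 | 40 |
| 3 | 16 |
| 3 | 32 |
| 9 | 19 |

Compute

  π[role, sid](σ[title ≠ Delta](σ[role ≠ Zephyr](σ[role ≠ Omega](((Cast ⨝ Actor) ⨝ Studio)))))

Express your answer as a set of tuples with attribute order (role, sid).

Cast ⋈ Actor (natural join on aid): {(27, Argo, Argo), (27, Argo, Helix), (27, Argo, Lyra), (27, Argo, Omega), (27, Argo, Orion), (27, Argo, Zephyr), (27, Beta, Argo), (27, Beta, Helix), (27, Beta, Lyra), (27, Beta, Omega), (27, Beta, Orion), (27, Beta, Zephyr), (27, Zephyr, Argo), (27, Zephyr, Helix), (27, Zephyr, Lyra), (27, Zephyr, Omega), (27, Zephyr, Orion), (27, Zephyr, Zephyr), (9, Delta, Argo), (9, Delta, Delta), (9, Delta, Echo), (9, Delta, Gamma), (9, Orion, Argo), (9, Orion, Delta), (9, Orion, Echo), (9, Orion, Gamma)}
(Cast ⨝ Actor) ⋈ Studio (natural join on aid): {(27, Argo, Argo, 40), (27, Argo, Helix, 40), (27, Argo, Lyra, 40), (27, Argo, Omega, 40), (27, Argo, Orion, 40), (27, Argo, Zephyr, 40), (27, Beta, Argo, 40), (27, Beta, Helix, 40), (27, Beta, Lyra, 40), (27, Beta, Omega, 40), (27, Beta, Orion, 40), (27, Beta, Zephyr, 40), (27, Zephyr, Argo, 40), (27, Zephyr, Helix, 40), (27, Zephyr, Lyra, 40), (27, Zephyr, Omega, 40), (27, Zephyr, Orion, 40), (27, Zephyr, Zephyr, 40), (9, Delta, Argo, 19), (9, Delta, Delta, 19), (9, Delta, Echo, 19), (9, Delta, Gamma, 19), (9, Orion, Argo, 19), (9, Orion, Delta, 19), (9, Orion, Echo, 19), (9, Orion, Gamma, 19)}
Selection role ≠ Omega: {(27, Argo, Argo, 40), (27, Argo, Helix, 40), (27, Argo, Lyra, 40), (27, Argo, Orion, 40), (27, Argo, Zephyr, 40), (27, Beta, Argo, 40), (27, Beta, Helix, 40), (27, Beta, Lyra, 40), (27, Beta, Orion, 40), (27, Beta, Zephyr, 40), (27, Zephyr, Argo, 40), (27, Zephyr, Helix, 40), (27, Zephyr, Lyra, 40), (27, Zephyr, Orion, 40), (27, Zephyr, Zephyr, 40), (9, Delta, Argo, 19), (9, Delta, Delta, 19), (9, Delta, Echo, 19), (9, Delta, Gamma, 19), (9, Orion, Argo, 19), (9, Orion, Delta, 19), (9, Orion, Echo, 19), (9, Orion, Gamma, 19)}
Selection role ≠ Zephyr: {(27, Argo, Argo, 40), (27, Argo, Helix, 40), (27, Argo, Lyra, 40), (27, Argo, Orion, 40), (27, Beta, Argo, 40), (27, Beta, Helix, 40), (27, Beta, Lyra, 40), (27, Beta, Orion, 40), (27, Zephyr, Argo, 40), (27, Zephyr, Helix, 40), (27, Zephyr, Lyra, 40), (27, Zephyr, Orion, 40), (9, Delta, Argo, 19), (9, Delta, Delta, 19), (9, Delta, Echo, 19), (9, Delta, Gamma, 19), (9, Orion, Argo, 19), (9, Orion, Delta, 19), (9, Orion, Echo, 19), (9, Orion, Gamma, 19)}
Selection title ≠ Delta: {(27, Argo, Argo, 40), (27, Argo, Helix, 40), (27, Argo, Lyra, 40), (27, Argo, Orion, 40), (27, Beta, Argo, 40), (27, Beta, Helix, 40), (27, Beta, Lyra, 40), (27, Beta, Orion, 40), (27, Zephyr, Argo, 40), (27, Zephyr, Helix, 40), (27, Zephyr, Lyra, 40), (27, Zephyr, Orion, 40), (9, Orion, Argo, 19), (9, Orion, Delta, 19), (9, Orion, Echo, 19), (9, Orion, Gamma, 19)}
π[role, sid]: project onto (role, sid) (8 duplicate(s) eliminated) → {(Argo, 19), (Argo, 40), (Delta, 19), (Echo, 19), (Gamma, 19), (Helix, 40), (Lyra, 40), (Orion, 40)}

{(Argo, 19), (Argo, 40), (Delta, 19), (Echo, 19), (Gamma, 19), (Helix, 40), (Lyra, 40), (Orion, 40)}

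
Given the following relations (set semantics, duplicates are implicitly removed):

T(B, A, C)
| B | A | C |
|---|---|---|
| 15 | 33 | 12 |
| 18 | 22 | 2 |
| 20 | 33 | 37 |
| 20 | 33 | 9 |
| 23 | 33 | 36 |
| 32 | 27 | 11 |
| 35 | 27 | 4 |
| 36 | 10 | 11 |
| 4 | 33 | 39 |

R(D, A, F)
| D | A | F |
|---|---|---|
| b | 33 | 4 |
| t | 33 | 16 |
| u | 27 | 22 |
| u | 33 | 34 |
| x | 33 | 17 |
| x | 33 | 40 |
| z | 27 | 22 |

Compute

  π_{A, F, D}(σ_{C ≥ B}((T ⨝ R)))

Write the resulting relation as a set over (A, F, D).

{(33, 16, t), (33, 17, x), (33, 34, u), (33, 4, b), (33, 40, x)}

Natural join on A: {(15, 33, 12, b, 4), (15, 33, 12, t, 16), (15, 33, 12, u, 34), (15, 33, 12, x, 17), (15, 33, 12, x, 40), (20, 33, 37, b, 4), (20, 33, 37, t, 16), (20, 33, 37, u, 34), (20, 33, 37, x, 17), (20, 33, 37, x, 40), (20, 33, 9, b, 4), (20, 33, 9, t, 16), (20, 33, 9, u, 34), (20, 33, 9, x, 17), (20, 33, 9, x, 40), (23, 33, 36, b, 4), (23, 33, 36, t, 16), (23, 33, 36, u, 34), (23, 33, 36, x, 17), (23, 33, 36, x, 40), (32, 27, 11, u, 22), (32, 27, 11, z, 22), (35, 27, 4, u, 22), (35, 27, 4, z, 22), (4, 33, 39, b, 4), (4, 33, 39, t, 16), (4, 33, 39, u, 34), (4, 33, 39, x, 17), (4, 33, 39, x, 40)}
Filtering on C ≥ B leaves {(20, 33, 37, b, 4), (20, 33, 37, t, 16), (20, 33, 37, u, 34), (20, 33, 37, x, 17), (20, 33, 37, x, 40), (23, 33, 36, b, 4), (23, 33, 36, t, 16), (23, 33, 36, u, 34), (23, 33, 36, x, 17), (23, 33, 36, x, 40), (4, 33, 39, b, 4), (4, 33, 39, t, 16), (4, 33, 39, u, 34), (4, 33, 39, x, 17), (4, 33, 39, x, 40)}.
π_{A, F, D} gives {(33, 16, t), (33, 17, x), (33, 34, u), (33, 4, b), (33, 40, x)} (10 duplicate(s) eliminated).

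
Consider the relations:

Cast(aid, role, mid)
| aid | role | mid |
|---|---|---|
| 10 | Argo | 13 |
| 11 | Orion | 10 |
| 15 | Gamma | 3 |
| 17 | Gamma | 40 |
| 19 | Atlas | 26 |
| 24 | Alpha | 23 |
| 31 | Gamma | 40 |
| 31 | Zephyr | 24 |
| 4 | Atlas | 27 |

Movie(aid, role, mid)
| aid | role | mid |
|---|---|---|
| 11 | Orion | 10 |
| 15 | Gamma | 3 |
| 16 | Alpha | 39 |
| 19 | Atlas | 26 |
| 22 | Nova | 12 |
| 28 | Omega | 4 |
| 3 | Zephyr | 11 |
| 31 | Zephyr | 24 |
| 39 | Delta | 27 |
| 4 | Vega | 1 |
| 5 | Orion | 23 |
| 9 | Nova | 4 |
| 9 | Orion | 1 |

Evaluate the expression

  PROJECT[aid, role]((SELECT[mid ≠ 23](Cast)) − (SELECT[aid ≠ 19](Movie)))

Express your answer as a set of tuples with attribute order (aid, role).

σ[mid ≠ 23]: keep tuples satisfying mid ≠ 23 → {(10, Argo, 13), (11, Orion, 10), (15, Gamma, 3), (17, Gamma, 40), (19, Atlas, 26), (31, Gamma, 40), (31, Zephyr, 24), (4, Atlas, 27)}
σ[aid ≠ 19]: keep tuples satisfying aid ≠ 19 → {(11, Orion, 10), (15, Gamma, 3), (16, Alpha, 39), (22, Nova, 12), (28, Omega, 4), (3, Zephyr, 11), (31, Zephyr, 24), (39, Delta, 27), (4, Vega, 1), (5, Orion, 23), (9, Nova, 4), (9, Orion, 1)}
Set difference of the two operands is {(10, Argo, 13), (17, Gamma, 40), (19, Atlas, 26), (31, Gamma, 40), (4, Atlas, 27)}.
π[aid, role]: project onto (aid, role) → {(10, Argo), (17, Gamma), (19, Atlas), (31, Gamma), (4, Atlas)}

{(10, Argo), (17, Gamma), (19, Atlas), (31, Gamma), (4, Atlas)}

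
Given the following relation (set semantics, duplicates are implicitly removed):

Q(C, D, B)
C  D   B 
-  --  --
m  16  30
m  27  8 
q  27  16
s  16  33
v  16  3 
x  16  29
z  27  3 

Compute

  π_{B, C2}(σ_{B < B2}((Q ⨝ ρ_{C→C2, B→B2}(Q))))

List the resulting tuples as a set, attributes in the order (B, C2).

{(29, m), (29, s), (3, m), (3, q), (3, s), (3, x), (30, s), (8, q)}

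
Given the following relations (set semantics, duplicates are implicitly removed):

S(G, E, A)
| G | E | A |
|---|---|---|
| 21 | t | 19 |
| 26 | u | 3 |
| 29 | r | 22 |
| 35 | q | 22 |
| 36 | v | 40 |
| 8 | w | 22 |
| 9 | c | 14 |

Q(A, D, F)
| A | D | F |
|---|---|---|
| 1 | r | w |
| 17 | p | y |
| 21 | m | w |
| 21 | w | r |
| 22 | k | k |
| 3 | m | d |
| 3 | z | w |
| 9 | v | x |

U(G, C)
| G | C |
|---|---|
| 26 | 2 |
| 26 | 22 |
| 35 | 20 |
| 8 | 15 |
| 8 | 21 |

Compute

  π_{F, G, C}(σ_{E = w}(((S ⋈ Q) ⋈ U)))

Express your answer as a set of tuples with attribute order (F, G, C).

Natural join on A: {(26, u, 3, m, d), (26, u, 3, z, w), (29, r, 22, k, k), (35, q, 22, k, k), (8, w, 22, k, k)}
Natural join on G: {(26, u, 3, m, d, 2), (26, u, 3, m, d, 22), (26, u, 3, z, w, 2), (26, u, 3, z, w, 22), (35, q, 22, k, k, 20), (8, w, 22, k, k, 15), (8, w, 22, k, k, 21)}
Apply σ_{E = w}; surviving tuples: {(8, w, 22, k, k, 15), (8, w, 22, k, k, 21)}
π[F, G, C]: project onto (F, G, C) → {(k, 8, 15), (k, 8, 21)}

{(k, 8, 15), (k, 8, 21)}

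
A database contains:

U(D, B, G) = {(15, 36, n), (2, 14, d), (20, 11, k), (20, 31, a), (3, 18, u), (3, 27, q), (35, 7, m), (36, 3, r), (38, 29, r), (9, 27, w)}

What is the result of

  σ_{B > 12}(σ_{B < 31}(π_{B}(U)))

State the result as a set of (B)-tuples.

{14, 18, 27, 29}

Keep only column(s) B (1 duplicate(s) eliminated): {11, 14, 18, 27, 29, 3, 31, 36, 7}
Apply σ_{B < 31}; surviving tuples: {11, 14, 18, 27, 29, 3, 7}
Apply σ_{B > 12}; surviving tuples: {14, 18, 27, 29}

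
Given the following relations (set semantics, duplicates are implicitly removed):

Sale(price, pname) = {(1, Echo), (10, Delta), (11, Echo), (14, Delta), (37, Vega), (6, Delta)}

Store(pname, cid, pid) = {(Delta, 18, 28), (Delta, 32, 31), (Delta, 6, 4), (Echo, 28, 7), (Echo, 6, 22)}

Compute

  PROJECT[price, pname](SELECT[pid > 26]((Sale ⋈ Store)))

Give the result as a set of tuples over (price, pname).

Natural join on pname: {(1, Echo, 28, 7), (1, Echo, 6, 22), (10, Delta, 18, 28), (10, Delta, 32, 31), (10, Delta, 6, 4), (11, Echo, 28, 7), (11, Echo, 6, 22), (14, Delta, 18, 28), (14, Delta, 32, 31), (14, Delta, 6, 4), (6, Delta, 18, 28), (6, Delta, 32, 31), (6, Delta, 6, 4)}
Selection pid > 26: {(10, Delta, 18, 28), (10, Delta, 32, 31), (14, Delta, 18, 28), (14, Delta, 32, 31), (6, Delta, 18, 28), (6, Delta, 32, 31)}
π[price, pname]: project onto (price, pname) (3 duplicate(s) eliminated) → {(10, Delta), (14, Delta), (6, Delta)}

{(10, Delta), (14, Delta), (6, Delta)}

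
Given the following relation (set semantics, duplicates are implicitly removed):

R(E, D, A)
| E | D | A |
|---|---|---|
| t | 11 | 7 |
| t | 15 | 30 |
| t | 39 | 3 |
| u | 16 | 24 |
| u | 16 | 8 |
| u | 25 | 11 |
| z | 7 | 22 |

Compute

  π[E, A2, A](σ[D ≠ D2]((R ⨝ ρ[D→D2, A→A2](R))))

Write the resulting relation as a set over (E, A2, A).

ρ[D→D2, A→A2]: schema becomes (E, D2, A2); tuples unchanged.
R ⋈ ρ[D→D2, A→A2](R) (natural join on E): {(t, 11, 7, 11, 7), (t, 11, 7, 15, 30), (t, 11, 7, 39, 3), (t, 15, 30, 11, 7), (t, 15, 30, 15, 30), (t, 15, 30, 39, 3), (t, 39, 3, 11, 7), (t, 39, 3, 15, 30), (t, 39, 3, 39, 3), (u, 16, 24, 16, 24), (u, 16, 24, 16, 8), (u, 16, 24, 25, 11), (u, 16, 8, 16, 24), (u, 16, 8, 16, 8), (u, 16, 8, 25, 11), (u, 25, 11, 16, 24), (u, 25, 11, 16, 8), (u, 25, 11, 25, 11), (z, 7, 22, 7, 22)}
σ[D ≠ D2]: keep tuples satisfying D ≠ D2 → {(t, 11, 7, 15, 30), (t, 11, 7, 39, 3), (t, 15, 30, 11, 7), (t, 15, 30, 39, 3), (t, 39, 3, 11, 7), (t, 39, 3, 15, 30), (u, 16, 24, 25, 11), (u, 16, 8, 25, 11), (u, 25, 11, 16, 24), (u, 25, 11, 16, 8)}
Keep only column(s) E, A2, A: {(t, 3, 30), (t, 3, 7), (t, 30, 3), (t, 30, 7), (t, 7, 3), (t, 7, 30), (u, 11, 24), (u, 11, 8), (u, 24, 11), (u, 8, 11)}

{(t, 3, 30), (t, 3, 7), (t, 30, 3), (t, 30, 7), (t, 7, 3), (t, 7, 30), (u, 11, 24), (u, 11, 8), (u, 24, 11), (u, 8, 11)}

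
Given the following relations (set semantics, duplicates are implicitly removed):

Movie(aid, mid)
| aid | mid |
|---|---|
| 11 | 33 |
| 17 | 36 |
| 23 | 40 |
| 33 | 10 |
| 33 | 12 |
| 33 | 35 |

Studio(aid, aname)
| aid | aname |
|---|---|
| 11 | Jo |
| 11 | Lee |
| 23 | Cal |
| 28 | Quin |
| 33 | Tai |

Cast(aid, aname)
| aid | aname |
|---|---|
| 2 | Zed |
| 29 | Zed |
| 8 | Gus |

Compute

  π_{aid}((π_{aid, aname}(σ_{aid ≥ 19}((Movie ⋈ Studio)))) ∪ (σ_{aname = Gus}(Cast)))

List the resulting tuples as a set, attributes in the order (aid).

Joining Movie and Studio on aid yields {(11, 33, Jo), (11, 33, Lee), (23, 40, Cal), (33, 10, Tai), (33, 12, Tai), (33, 35, Tai)}.
Filtering on aid ≥ 19 leaves {(23, 40, Cal), (33, 10, Tai), (33, 12, Tai), (33, 35, Tai)}.
Projecting to aid, aname (2 duplicate(s) eliminated): {(23, Cal), (33, Tai)}
Filtering on aname = Gus leaves {(8, Gus)}.
Set union of the two operands is {(23, Cal), (33, Tai), (8, Gus)}.
Projecting to aid: {23, 33, 8}

{23, 33, 8}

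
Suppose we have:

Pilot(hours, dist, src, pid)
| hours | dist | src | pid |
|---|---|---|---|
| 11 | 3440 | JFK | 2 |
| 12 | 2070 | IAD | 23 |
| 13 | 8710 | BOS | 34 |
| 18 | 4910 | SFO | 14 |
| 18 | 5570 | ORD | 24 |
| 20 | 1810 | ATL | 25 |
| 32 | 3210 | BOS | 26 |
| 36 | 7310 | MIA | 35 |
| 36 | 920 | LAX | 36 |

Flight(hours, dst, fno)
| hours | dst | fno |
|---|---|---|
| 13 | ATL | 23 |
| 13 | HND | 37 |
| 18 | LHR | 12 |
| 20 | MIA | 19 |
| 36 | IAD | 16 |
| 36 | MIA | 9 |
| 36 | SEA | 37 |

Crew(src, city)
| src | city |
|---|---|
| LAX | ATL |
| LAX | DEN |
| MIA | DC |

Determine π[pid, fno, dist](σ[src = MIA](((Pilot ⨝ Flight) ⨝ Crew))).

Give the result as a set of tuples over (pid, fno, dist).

{(35, 16, 7310), (35, 37, 7310), (35, 9, 7310)}

Joining Pilot and Flight on hours yields {(13, 8710, BOS, 34, ATL, 23), (13, 8710, BOS, 34, HND, 37), (18, 4910, SFO, 14, LHR, 12), (18, 5570, ORD, 24, LHR, 12), (20, 1810, ATL, 25, MIA, 19), (36, 7310, MIA, 35, IAD, 16), (36, 7310, MIA, 35, MIA, 9), (36, 7310, MIA, 35, SEA, 37), (36, 920, LAX, 36, IAD, 16), (36, 920, LAX, 36, MIA, 9), (36, 920, LAX, 36, SEA, 37)}.
Joining (Pilot ⨝ Flight) and Crew on src yields {(36, 7310, MIA, 35, IAD, 16, DC), (36, 7310, MIA, 35, MIA, 9, DC), (36, 7310, MIA, 35, SEA, 37, DC), (36, 920, LAX, 36, IAD, 16, ATL), (36, 920, LAX, 36, IAD, 16, DEN), (36, 920, LAX, 36, MIA, 9, ATL), (36, 920, LAX, 36, MIA, 9, DEN), (36, 920, LAX, 36, SEA, 37, ATL), (36, 920, LAX, 36, SEA, 37, DEN)}.
Apply σ_{src = MIA}; surviving tuples: {(36, 7310, MIA, 35, IAD, 16, DC), (36, 7310, MIA, 35, MIA, 9, DC), (36, 7310, MIA, 35, SEA, 37, DC)}
Keep only column(s) pid, fno, dist: {(35, 16, 7310), (35, 37, 7310), (35, 9, 7310)}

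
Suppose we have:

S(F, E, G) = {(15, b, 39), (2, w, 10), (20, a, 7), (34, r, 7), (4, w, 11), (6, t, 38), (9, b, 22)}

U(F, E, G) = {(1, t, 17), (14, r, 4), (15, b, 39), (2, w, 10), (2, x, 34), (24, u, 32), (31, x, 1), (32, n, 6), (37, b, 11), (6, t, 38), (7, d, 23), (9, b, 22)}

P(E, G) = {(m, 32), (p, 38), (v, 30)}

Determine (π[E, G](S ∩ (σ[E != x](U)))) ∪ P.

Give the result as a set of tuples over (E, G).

Selection E != x: {(1, t, 17), (14, r, 4), (15, b, 39), (2, w, 10), (24, u, 32), (32, n, 6), (37, b, 11), (6, t, 38), (7, d, 23), (9, b, 22)}
Taking the intersection: {(15, b, 39), (2, w, 10), (6, t, 38), (9, b, 22)}
Projecting to E, G: {(b, 22), (b, 39), (t, 38), (w, 10)}
Taking the union: {(b, 22), (b, 39), (m, 32), (p, 38), (t, 38), (v, 30), (w, 10)}

{(b, 22), (b, 39), (m, 32), (p, 38), (t, 38), (v, 30), (w, 10)}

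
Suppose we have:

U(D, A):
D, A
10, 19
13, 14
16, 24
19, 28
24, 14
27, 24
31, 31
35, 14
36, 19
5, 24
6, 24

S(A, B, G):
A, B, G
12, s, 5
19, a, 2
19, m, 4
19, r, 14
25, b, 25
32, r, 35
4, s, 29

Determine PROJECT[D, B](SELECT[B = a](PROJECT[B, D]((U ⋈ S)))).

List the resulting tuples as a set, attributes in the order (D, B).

{(10, a), (36, a)}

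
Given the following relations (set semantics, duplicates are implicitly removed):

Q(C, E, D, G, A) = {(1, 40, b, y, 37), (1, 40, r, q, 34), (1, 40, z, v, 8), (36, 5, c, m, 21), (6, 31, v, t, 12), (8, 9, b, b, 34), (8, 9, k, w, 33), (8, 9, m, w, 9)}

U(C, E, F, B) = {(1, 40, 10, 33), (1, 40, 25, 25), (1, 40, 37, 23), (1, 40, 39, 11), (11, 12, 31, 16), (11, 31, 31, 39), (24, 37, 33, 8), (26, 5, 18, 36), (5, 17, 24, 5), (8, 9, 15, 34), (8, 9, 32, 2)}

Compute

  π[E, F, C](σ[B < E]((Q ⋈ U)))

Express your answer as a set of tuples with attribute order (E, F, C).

{(40, 10, 1), (40, 25, 1), (40, 37, 1), (40, 39, 1), (9, 32, 8)}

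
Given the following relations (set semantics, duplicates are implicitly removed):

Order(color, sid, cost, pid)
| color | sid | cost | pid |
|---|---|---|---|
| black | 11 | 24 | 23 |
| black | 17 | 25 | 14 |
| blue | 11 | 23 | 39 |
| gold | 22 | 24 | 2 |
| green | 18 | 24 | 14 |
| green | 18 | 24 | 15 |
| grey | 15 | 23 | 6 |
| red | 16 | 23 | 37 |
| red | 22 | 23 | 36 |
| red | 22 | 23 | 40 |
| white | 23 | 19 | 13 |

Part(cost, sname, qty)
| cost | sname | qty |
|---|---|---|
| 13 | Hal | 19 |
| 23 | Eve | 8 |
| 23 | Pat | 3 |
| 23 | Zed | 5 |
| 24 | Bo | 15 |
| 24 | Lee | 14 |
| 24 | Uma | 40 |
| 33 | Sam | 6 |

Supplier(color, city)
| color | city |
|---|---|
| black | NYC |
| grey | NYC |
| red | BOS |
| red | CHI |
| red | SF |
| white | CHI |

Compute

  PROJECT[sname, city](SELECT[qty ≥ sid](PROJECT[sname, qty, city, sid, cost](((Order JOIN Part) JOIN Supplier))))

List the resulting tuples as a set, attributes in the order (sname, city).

Joining Order and Part on cost yields {(black, 11, 24, 23, Bo, 15), (black, 11, 24, 23, Lee, 14), (black, 11, 24, 23, Uma, 40), (blue, 11, 23, 39, Eve, 8), (blue, 11, 23, 39, Pat, 3), (blue, 11, 23, 39, Zed, 5), (gold, 22, 24, 2, Bo, 15), (gold, 22, 24, 2, Lee, 14), (gold, 22, 24, 2, Uma, 40), (green, 18, 24, 14, Bo, 15), (green, 18, 24, 14, Lee, 14), (green, 18, 24, 14, Uma, 40), (green, 18, 24, 15, Bo, 15), (green, 18, 24, 15, Lee, 14), (green, 18, 24, 15, Uma, 40), (grey, 15, 23, 6, Eve, 8), (grey, 15, 23, 6, Pat, 3), (grey, 15, 23, 6, Zed, 5), (red, 16, 23, 37, Eve, 8), (red, 16, 23, 37, Pat, 3), (red, 16, 23, 37, Zed, 5), (red, 22, 23, 36, Eve, 8), (red, 22, 23, 36, Pat, 3), (red, 22, 23, 36, Zed, 5), (red, 22, 23, 40, Eve, 8), (red, 22, 23, 40, Pat, 3), (red, 22, 23, 40, Zed, 5)}.
Joining (Order JOIN Part) and Supplier on color yields {(black, 11, 24, 23, Bo, 15, NYC), (black, 11, 24, 23, Lee, 14, NYC), (black, 11, 24, 23, Uma, 40, NYC), (grey, 15, 23, 6, Eve, 8, NYC), (grey, 15, 23, 6, Pat, 3, NYC), (grey, 15, 23, 6, Zed, 5, NYC), (red, 16, 23, 37, Eve, 8, BOS), (red, 16, 23, 37, Eve, 8, CHI), (red, 16, 23, 37, Eve, 8, SF), (red, 16, 23, 37, Pat, 3, BOS), (red, 16, 23, 37, Pat, 3, CHI), (red, 16, 23, 37, Pat, 3, SF), (red, 16, 23, 37, Zed, 5, BOS), (red, 16, 23, 37, Zed, 5, CHI), (red, 16, 23, 37, Zed, 5, SF), (red, 22, 23, 36, Eve, 8, BOS), (red, 22, 23, 36, Eve, 8, CHI), (red, 22, 23, 36, Eve, 8, SF), (red, 22, 23, 36, Pat, 3, BOS), (red, 22, 23, 36, Pat, 3, CHI), (red, 22, 23, 36, Pat, 3, SF), (red, 22, 23, 36, Zed, 5, BOS), (red, 22, 23, 36, Zed, 5, CHI), (red, 22, 23, 36, Zed, 5, SF), (red, 22, 23, 40, Eve, 8, BOS), (red, 22, 23, 40, Eve, 8, CHI), (red, 22, 23, 40, Eve, 8, SF), (red, 22, 23, 40, Pat, 3, BOS), (red, 22, 23, 40, Pat, 3, CHI), (red, 22, 23, 40, Pat, 3, SF), (red, 22, 23, 40, Zed, 5, BOS), (red, 22, 23, 40, Zed, 5, CHI), (red, 22, 23, 40, Zed, 5, SF)}.
Keep only column(s) sname, qty, city, sid, cost (9 duplicate(s) eliminated): {(Bo, 15, NYC, 11, 24), (Eve, 8, BOS, 16, 23), (Eve, 8, BOS, 22, 23), (Eve, 8, CHI, 16, 23), (Eve, 8, CHI, 22, 23), (Eve, 8, NYC, 15, 23), (Eve, 8, SF, 16, 23), (Eve, 8, SF, 22, 23), (Lee, 14, NYC, 11, 24), (Pat, 3, BOS, 16, 23), (Pat, 3, BOS, 22, 23), (Pat, 3, CHI, 16, 23), (Pat, 3, CHI, 22, 23), (Pat, 3, NYC, 15, 23), (Pat, 3, SF, 16, 23), (Pat, 3, SF, 22, 23), (Uma, 40, NYC, 11, 24), (Zed, 5, BOS, 16, 23), (Zed, 5, BOS, 22, 23), (Zed, 5, CHI, 16, 23), (Zed, 5, CHI, 22, 23), (Zed, 5, NYC, 15, 23), (Zed, 5, SF, 16, 23), (Zed, 5, SF, 22, 23)}
Selection qty ≥ sid: {(Bo, 15, NYC, 11, 24), (Lee, 14, NYC, 11, 24), (Uma, 40, NYC, 11, 24)}
Keep only column(s) sname, city: {(Bo, NYC), (Lee, NYC), (Uma, NYC)}

{(Bo, NYC), (Lee, NYC), (Uma, NYC)}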